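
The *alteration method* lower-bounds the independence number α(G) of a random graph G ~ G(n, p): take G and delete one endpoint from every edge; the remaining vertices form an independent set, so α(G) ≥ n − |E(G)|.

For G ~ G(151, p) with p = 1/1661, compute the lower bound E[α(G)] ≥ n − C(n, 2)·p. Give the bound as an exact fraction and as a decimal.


E[|E(G)|] = C(151, 2)·p = 11325 · (1/1661) = 75/11.
E[α(G)] ≥ n − E[|E(G)|] = 151 − 75/11 = 1586/11.
Numerically: ≈ 144.182.
(This is only a lower bound; the true E[α(G)] may be larger.)

E[α(G)] ≥ 1586/11 ≈ 144.182.


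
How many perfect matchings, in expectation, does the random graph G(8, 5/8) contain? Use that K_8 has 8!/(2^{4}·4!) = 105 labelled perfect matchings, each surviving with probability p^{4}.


K_8 has 8!/(2^{4}·4!) = 105 labelled perfect matchings.
For each such perfect matching H, let X_H = 1 if all 4 edges of H are present in G. Then P[X_H = 1] = p^{4} = (5/8)^{4} = 625/4096.
By linearity: E[X] = Σ_H E[X_H] = 105 · p^{4} = 105 · 625/4096 = 65625/4096.
Numerically: E[X] ≈ 16.0217.

E[X] = 105 · (5/8)^{4} = 65625/4096 ≈ 16.0217.


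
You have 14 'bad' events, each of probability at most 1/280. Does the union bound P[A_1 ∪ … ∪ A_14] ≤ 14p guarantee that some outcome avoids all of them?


Union bound: P[∪_{i=1}^{14} A_i] ≤ Σ_i P[A_i] ≤ 14·p = 14·(1/280) = 1/20.
Numerically: 1/20 ≈ 0.050.
Is 1/20 < 1? YES.
Since P[∪ A_i] ≤ 1/20 < 1, the complement has P[∩ A_i^c] ≥ 1 − 1/20 = 19/20 > 0, so some outcome avoids every A_i.

14·p = 1/20 ≈ 0.050; existence CERTIFIED by the union bound.


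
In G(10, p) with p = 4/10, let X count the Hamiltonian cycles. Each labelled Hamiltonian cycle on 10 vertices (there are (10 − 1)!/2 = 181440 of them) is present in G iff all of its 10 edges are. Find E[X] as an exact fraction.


K_10 has (10 − 1)!/2 = 181440 labelled Hamiltonian cycles.
For each such Hamiltonian cycle H, let X_H = 1 if all 10 edges of H are present in G. Then P[X_H = 1] = p^{10} = (2/5)^{10} = 1024/9765625.
Summing the indicators: E[X] = Σ_H E[X_H] = 181440 · p^{10} = 181440 · 1024/9765625 = 37158912/1953125.
Numerically: E[X] ≈ 19.025.

E[X] = 181440 · (2/5)^{10} = 37158912/1953125 ≈ 19.025.


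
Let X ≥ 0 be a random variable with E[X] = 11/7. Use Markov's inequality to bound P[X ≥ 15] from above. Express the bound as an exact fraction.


μ = E[X] = 11/7, a = 15.
Markov: P[X ≥ 15] ≤ μ/a = (11/7)/15 = 11/105.
Numerically: ≈ 0.104762.
(Since a = 15 > μ = 1.571429, the bound 11/105 is < 1 and informative.)

P[X ≥ 15] ≤ 11/105 ≈ 0.104762.


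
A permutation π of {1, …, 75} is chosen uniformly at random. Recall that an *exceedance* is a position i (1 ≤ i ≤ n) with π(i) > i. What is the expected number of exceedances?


Write X = Σ_{i=1}^{75} X_i, where X_i = 1_{π(i) > i}.
For each fixed i, π(i) is uniform over {1, …, 75} (marginal of a uniform permutation), so P[π(i) > i] = (n − i)/n. Summing: Σ_{i=1}^{75} (n − i)/n = (0 + 1 + … + 74)/75 = 75(75 − 1)/(2·75) = (75 − 1)/2.
Hence E[X] = Σ_{i=1}^{75} (75 − i)/75 = 37 ≈ 37.000.

E[X] = 37 = 37.000.


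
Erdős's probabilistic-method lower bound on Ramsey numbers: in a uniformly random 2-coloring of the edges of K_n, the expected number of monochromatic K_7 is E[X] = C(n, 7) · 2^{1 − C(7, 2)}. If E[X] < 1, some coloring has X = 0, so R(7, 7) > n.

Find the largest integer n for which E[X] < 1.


We need C(n, 7) · 2^{1 − 21} < 1, i.e. C(n, 7) < 2^{21 − 1} = 1048576.
Check values of n near the boundary:
  n = 24: C(24, 7) = 346104; 346104 < 1048576? YES
  n = 25: C(25, 7) = 480700; 480700 < 1048576? YES
  n = 26: C(26, 7) = 657800; 657800 < 1048576? YES
  n = 27: C(27, 7) = 888030; 888030 < 1048576? YES
  n = 28: C(28, 7) = 1184040; 1184040 < 1048576? NO
  n = 29: C(29, 7) = 1560780; 1560780 < 1048576? NO
The largest n with C(n, 7) < 1048576 is n = 27 (where E[X] = 444015/524288 ≈ 0.8469). Hence R(7, 7) > 27, i.e. R(7, 7) ≥ 28.

Largest n = 27; hence R(7, 7) > 27.


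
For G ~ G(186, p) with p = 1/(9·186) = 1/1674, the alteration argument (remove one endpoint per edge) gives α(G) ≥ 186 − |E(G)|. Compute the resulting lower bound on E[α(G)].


E[|E(G)|] = C(186, 2)·p = 17205 · (1/1674) = 185/18.
E[α(G)] ≥ n − E[|E(G)|] = 186 − 185/18 = 3163/18.
Numerically: ≈ 175.722.
(This is only a lower bound; the true E[α(G)] may be larger.)

E[α(G)] ≥ 3163/18 ≈ 175.722.


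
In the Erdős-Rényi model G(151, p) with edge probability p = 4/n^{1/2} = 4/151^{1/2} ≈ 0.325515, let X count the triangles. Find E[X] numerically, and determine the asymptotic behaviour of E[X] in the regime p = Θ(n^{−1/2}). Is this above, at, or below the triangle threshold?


Number of potential triangles: C(151, 3) = 562475.
Each occurs with probability p³ ≈ (0.325515)³ ≈ 3.44916963e-02.
By linearity: E[X] = C(151, 3)·p³ ≈ 562475 · 3.44916963e-02 ≈ 19400.716857.
Since α = 1/2 < 1, p = c/n^{1/2} ≫ 1/n is above the triangle threshold p ~ 1/n. Asymptotically E[X] ~ (c³/6)·n^{3(1−α)} = (4³/6)·n^{1.5} → ∞; triangles are abundant w.h.p.

E[X] ≈ 19400.716857; in regime p = Θ(1/n^{1/2}) E[X] diverges (above the triangle threshold p ~ 1/n).


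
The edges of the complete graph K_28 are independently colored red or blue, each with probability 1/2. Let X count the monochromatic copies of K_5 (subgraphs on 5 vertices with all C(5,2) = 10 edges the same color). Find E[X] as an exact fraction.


Let X = Σ_S X_S over the C(28, 5) = 98280 subsets S of size 5, where X_S = 1 if the K_5 on S is monochromatic.
For a fixed S, the K_5 on S has C(5, 2) = 10 edges. P[all 10 edges red] = (1/2)^10, and likewise for blue, so P[monochromatic] = 2·(1/2)^10 = 2^{1 − 10} = 1/512.
Summing: E[X] = C(28, 5) · 2^{1 − 10} = 98280 · 1/512 = 12285/64.
Numerically: E[X] ≈ 191.953125.

E[X] = C(28,5)·2^(1−C(5,2)) = 12285/64 ≈ 191.953125.


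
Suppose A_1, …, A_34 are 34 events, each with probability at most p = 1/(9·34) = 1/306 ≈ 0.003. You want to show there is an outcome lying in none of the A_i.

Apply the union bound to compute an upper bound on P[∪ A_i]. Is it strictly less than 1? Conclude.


Union bound: P[∪_{i=1}^{34} A_i] ≤ Σ_i P[A_i] ≤ 34·p = 34·(1/306) = 1/9.
Numerically: 1/9 ≈ 0.111.
Is 1/9 < 1? YES.
Since P[∪ A_i] ≤ 1/9 < 1, the complement has P[∩ A_i^c] ≥ 1 − 1/9 = 8/9 > 0, so some outcome avoids every A_i.

34·p = 1/9 ≈ 0.111; existence CERTIFIED by the union bound.


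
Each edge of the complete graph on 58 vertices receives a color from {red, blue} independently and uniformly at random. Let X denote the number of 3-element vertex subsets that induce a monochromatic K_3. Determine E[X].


Let X = Σ_S X_S over the C(58, 3) = 30856 subsets S of size 3, where X_S = 1 if the K_3 on S is monochromatic.
For a fixed S, the K_3 on S has C(3, 2) = 3 edges. P[all 3 edges red] = (1/2)^3, and likewise for blue, so P[monochromatic] = 2·(1/2)^3 = 2^{1 − 3} = 1/4.
By linearity of expectation: E[X] = C(58, 3) · 2^{1 − 3} = 30856 · 1/4 = 7714.
Numerically: E[X] ≈ 7714.000000.

E[X] = C(58,3)·2^(1−C(3,2)) = 7714 ≈ 7714.000000.


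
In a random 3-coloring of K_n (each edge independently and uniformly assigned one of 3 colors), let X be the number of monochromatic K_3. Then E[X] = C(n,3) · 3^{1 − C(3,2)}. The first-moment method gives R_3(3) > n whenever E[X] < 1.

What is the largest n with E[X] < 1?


We need C(n, 3) · 3^{1 − 3} < 1, i.e. C(n, 3) < 3^{3 − 1} = 9.
Check values of n near the boundary:
  n = 3: C(3, 3) = 1; 1 < 9? YES
  n = 4: C(4, 3) = 4; 4 < 9? YES
  n = 5: C(5, 3) = 10; 10 < 9? NO
  n = 6: C(6, 3) = 20; 20 < 9? NO
  n = 7: C(7, 3) = 35; 35 < 9? NO
The largest n with C(n, 3) < 9 is n = 4 (where E[X] = 4/9 ≈ 0.444444). Hence R_3(3) > 4, i.e. R_3(3) ≥ 5.

Largest n = 4; hence R_3(3) > 4.


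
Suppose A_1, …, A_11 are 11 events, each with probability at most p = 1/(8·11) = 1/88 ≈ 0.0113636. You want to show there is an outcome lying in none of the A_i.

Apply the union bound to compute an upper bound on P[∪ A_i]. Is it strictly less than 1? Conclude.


Union bound: P[∪_{i=1}^{11} A_i] ≤ Σ_i P[A_i] ≤ 11·p = 11·(1/88) = 1/8.
Numerically: 1/8 ≈ 0.1250000.
Is 1/8 < 1? YES.
Since P[∪ A_i] ≤ 1/8 < 1, the complement has P[∩ A_i^c] ≥ 1 − 1/8 = 7/8 > 0, so some outcome avoids every A_i.

11·p = 1/8 ≈ 0.1250000; existence CERTIFIED by the union bound.


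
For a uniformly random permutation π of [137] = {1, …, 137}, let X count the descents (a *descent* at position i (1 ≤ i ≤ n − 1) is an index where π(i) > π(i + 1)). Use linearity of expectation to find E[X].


Write X = Σ X_I over i = 1, …, 136, with X_I the indicator of one descent.
There are 136 indicators.
For each fixed i, the pair (π(i), π(i+1)) is a uniformly random ordered pair of distinct values from {1, …, 137}; by symmetry P[π(i) > π(i+1)] = 1/2.
By linearity: E[X] = 136 · (1/2) = (137 − 1) · (1/2) = 68 ≈ 68.000.

E[X] = 68 = 68.000.


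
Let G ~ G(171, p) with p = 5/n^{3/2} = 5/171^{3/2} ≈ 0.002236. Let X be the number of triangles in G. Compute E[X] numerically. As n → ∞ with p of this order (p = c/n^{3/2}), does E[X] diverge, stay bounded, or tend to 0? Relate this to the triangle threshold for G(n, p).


Number of potential triangles: C(171, 3) = 818805.
Each occurs with probability p³ ≈ (0.002236)³ ≈ 1.117963e-08.
By linearity: E[X] = C(171, 3)·p³ ≈ 818805 · 1.117963e-08 ≈ 0.0092.
Since α = 3/2 > 1, p = c/n^{3/2} = o(1/n) is below the triangle threshold p ~ 1/n. Asymptotically E[X] ~ (c³/6)·n^{3(1−α)} = (5³/6)·n^{-1.5} → 0, so by Markov's inequality G has no triangles w.h.p.

E[X] ≈ 0.0092; in regime p = Θ(1/n^{3/2}) E[X] tends to 0 (below the triangle threshold p ~ 1/n).


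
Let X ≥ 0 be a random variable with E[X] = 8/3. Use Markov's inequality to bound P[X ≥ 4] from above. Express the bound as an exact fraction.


μ = E[X] = 8/3, a = 4.
Markov: P[X ≥ 4] ≤ μ/a = (8/3)/4 = 2/3.
Numerically: ≈ 0.667.
(Since a = 4 > μ = 2.667, the bound 2/3 is < 1 and informative.)

P[X ≥ 4] ≤ 2/3 ≈ 0.667.


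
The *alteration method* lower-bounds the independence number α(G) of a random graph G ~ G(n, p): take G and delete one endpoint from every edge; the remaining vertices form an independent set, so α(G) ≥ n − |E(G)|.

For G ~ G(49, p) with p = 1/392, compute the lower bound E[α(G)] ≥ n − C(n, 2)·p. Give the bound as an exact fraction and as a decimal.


E[|E(G)|] = C(49, 2)·p = 1176 · (1/392) = 3.
E[α(G)] ≥ n − E[|E(G)|] = 49 − 3 = 46.
Numerically: ≈ 46.00000.
(This is only a lower bound; the true E[α(G)] may be larger.)

E[α(G)] ≥ 46 ≈ 46.00000.


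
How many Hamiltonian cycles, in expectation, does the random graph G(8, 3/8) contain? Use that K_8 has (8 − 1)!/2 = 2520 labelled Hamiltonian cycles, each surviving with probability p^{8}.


K_8 has (8 − 1)!/2 = 2520 labelled Hamiltonian cycles.
For each such Hamiltonian cycle H, let X_H = 1 if all 8 edges of H are present in G. Then P[X_H = 1] = p^{8} = (3/8)^{8} = 6561/16777216.
By linearity: E[X] = Σ_H E[X_H] = 2520 · p^{8} = 2520 · 6561/16777216 = 2066715/2097152.
Numerically: E[X] ≈ 0.9855.

E[X] = 2520 · (3/8)^{8} = 2066715/2097152 ≈ 0.9855.


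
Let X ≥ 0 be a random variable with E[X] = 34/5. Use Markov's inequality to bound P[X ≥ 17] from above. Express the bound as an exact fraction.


μ = E[X] = 34/5, a = 17.
Markov: P[X ≥ 17] ≤ μ/a = (34/5)/17 = 2/5.
Numerically: ≈ 0.400.
(Since a = 17 > μ = 6.800, the bound 2/5 is < 1 and informative.)

P[X ≥ 17] ≤ 2/5 ≈ 0.400.


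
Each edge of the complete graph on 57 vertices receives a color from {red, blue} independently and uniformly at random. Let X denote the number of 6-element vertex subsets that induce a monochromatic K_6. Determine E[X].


Let X = Σ_S X_S over the C(57, 6) = 36288252 subsets S of size 6, where X_S = 1 if the K_6 on S is monochromatic.
For a fixed S, the K_6 on S has C(6, 2) = 15 edges. P[all 15 edges red] = (1/2)^15, and likewise for blue, so P[monochromatic] = 2·(1/2)^15 = 2^{1 − 15} = 1/16384.
By linearity: E[X] = C(57, 6) · 2^{1 − 15} = 36288252 · 1/16384 = 9072063/4096.
Numerically: E[X] ≈ 2214.8591.

E[X] = C(57,6)·2^(1−C(6,2)) = 9072063/4096 ≈ 2214.8591.


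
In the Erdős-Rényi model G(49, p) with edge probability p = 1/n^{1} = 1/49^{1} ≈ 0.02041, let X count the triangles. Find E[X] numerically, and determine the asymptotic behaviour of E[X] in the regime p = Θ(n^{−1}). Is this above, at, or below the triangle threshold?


Number of potential triangles: C(49, 3) = 18424.
Each occurs with probability p³ ≈ (0.02041)³ ≈ 8.499860e-06.
By linearity: E[X] = C(49, 3)·p³ ≈ 18424 · 8.499860e-06 ≈ 0.1566.
Here α = 1, so p = 1/n is exactly at the triangle threshold p ~ 1/n. Asymptotically E[X] → c³/6 = 1³/6 = 1/6 ≈ 0.1667, a bounded constant. In this regime the triangle count is asymptotically Poisson(c³/6).

E[X] ≈ 0.1566; in regime p = Θ(1/n^{1}) E[X] stays bounded (at the triangle threshold p ~ 1/n).


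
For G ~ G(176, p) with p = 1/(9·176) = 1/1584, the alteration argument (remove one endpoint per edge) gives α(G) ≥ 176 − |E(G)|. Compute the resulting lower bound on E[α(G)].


E[|E(G)|] = C(176, 2)·p = 15400 · (1/1584) = 175/18.
E[α(G)] ≥ n − E[|E(G)|] = 176 − 175/18 = 2993/18.
Numerically: ≈ 166.27778.
(This is only a lower bound; the true E[α(G)] may be larger.)

E[α(G)] ≥ 2993/18 ≈ 166.27778.


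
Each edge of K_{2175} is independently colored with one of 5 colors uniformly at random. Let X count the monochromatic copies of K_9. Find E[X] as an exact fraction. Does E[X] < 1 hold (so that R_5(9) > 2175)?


E[X] = C(2175, 9) · 5^{1 − 36} = 2952382442121838483046575 · 5^{−35} = 2952382442121838483046575/2910383045673370361328125.
As a reduced fraction: E[X] = 118095297684873539321863/116415321826934814453125 ≈ 1.014431.
Is E[X] < 1? NO.
Since E[X] ≥ 1, the first-moment bound is inconclusive at n = 2175; it does NOT by itself certify R_5(9) > 2175.

E[X] = 118095297684873539321863/116415321826934814453125 ≈ 1.014431; E[X] ≥ 1; first-moment method inconclusive here.


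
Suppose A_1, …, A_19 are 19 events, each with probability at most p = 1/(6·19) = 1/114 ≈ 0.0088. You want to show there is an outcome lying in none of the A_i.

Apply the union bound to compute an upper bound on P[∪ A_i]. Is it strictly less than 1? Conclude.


Union bound: P[∪_{i=1}^{19} A_i] ≤ Σ_i P[A_i] ≤ 19·p = 19·(1/114) = 1/6.
Numerically: 1/6 ≈ 0.1667.
Is 1/6 < 1? YES.
Since P[∪ A_i] ≤ 1/6 < 1, the complement has P[∩ A_i^c] ≥ 1 − 1/6 = 5/6 > 0, so some outcome avoids every A_i.

19·p = 1/6 ≈ 0.1667; existence CERTIFIED by the union bound.


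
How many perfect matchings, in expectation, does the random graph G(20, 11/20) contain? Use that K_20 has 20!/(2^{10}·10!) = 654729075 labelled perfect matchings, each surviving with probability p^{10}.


K_20 has 20!/(2^{10}·10!) = 654729075 labelled perfect matchings.
For each such perfect matching H, let X_H = 1 if all 10 edges of H are present in G. Then P[X_H = 1] = p^{10} = (11/20)^{10} = 25937424601/10240000000000.
By linearity of expectation: E[X] = Σ_H E[X_H] = 654729075 · p^{10} = 654729075 · 25937424601/10240000000000 = 679279440675798963/409600000000.
Numerically: E[X] ≈ 1.6584e+06.

E[X] = 654729075 · (11/20)^{10} = 679279440675798963/409600000000 ≈ 1.6584e+06.


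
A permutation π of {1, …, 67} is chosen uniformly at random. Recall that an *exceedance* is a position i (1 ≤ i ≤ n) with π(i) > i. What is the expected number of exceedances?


Write X = Σ_{i=1}^{67} X_i, where X_i = 1_{π(i) > i}.
For each fixed i, π(i) is uniform over {1, …, 67} (marginal of a uniform permutation), so P[π(i) > i] = (n − i)/n. Summing: Σ_{i=1}^{67} (n − i)/n = (0 + 1 + … + 66)/67 = 67(67 − 1)/(2·67) = (67 − 1)/2.
Hence E[X] = Σ_{i=1}^{67} (67 − i)/67 = 33 ≈ 33.0000.

E[X] = 33 = 33.0000.


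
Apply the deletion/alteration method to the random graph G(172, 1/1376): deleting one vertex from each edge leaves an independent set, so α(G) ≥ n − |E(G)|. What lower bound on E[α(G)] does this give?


E[|E(G)|] = C(172, 2)·p = 14706 · (1/1376) = 171/16.
E[α(G)] ≥ n − E[|E(G)|] = 172 − 171/16 = 2581/16.
Numerically: ≈ 161.312.
(This is only a lower bound; the true E[α(G)] may be larger.)

E[α(G)] ≥ 2581/16 ≈ 161.312.


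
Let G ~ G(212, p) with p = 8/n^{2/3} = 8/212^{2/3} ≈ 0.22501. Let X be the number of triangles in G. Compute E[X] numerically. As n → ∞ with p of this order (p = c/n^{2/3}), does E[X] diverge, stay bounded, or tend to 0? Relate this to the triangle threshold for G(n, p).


Number of potential triangles: C(212, 3) = 1565620.
Each occurs with probability p³ ≈ (0.22501)³ ≈ 1.1391954e-02.
By linearity: E[X] = C(212, 3)·p³ ≈ 1565620 · 1.1391954e-02 ≈ 17835.47170.
Since α = 2/3 < 1, p = c/n^{2/3} ≫ 1/n is above the triangle threshold p ~ 1/n. Asymptotically E[X] ~ (c³/6)·n^{3(1−α)} = (8³/6)·n^{1} → ∞; triangles are abundant w.h.p.

E[X] ≈ 17835.47170; in regime p = Θ(1/n^{2/3}) E[X] diverges (above the triangle threshold p ~ 1/n).


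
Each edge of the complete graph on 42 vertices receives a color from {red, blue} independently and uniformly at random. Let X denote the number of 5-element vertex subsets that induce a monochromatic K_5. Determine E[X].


Let X = Σ_S X_S over the C(42, 5) = 850668 subsets S of size 5, where X_S = 1 if the K_5 on S is monochromatic.
For a fixed S, the K_5 on S has C(5, 2) = 10 edges. P[all 10 edges red] = (1/2)^10, and likewise for blue, so P[monochromatic] = 2·(1/2)^10 = 2^{1 − 10} = 1/512.
Summing: E[X] = C(42, 5) · 2^{1 − 10} = 850668 · 1/512 = 212667/128.
Numerically: E[X] ≈ 1661.460938.

E[X] = C(42,5)·2^(1−C(5,2)) = 212667/128 ≈ 1661.460938.


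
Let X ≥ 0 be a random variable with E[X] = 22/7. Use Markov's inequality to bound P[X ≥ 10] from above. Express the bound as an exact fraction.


μ = E[X] = 22/7, a = 10.
Markov: P[X ≥ 10] ≤ μ/a = (22/7)/10 = 11/35.
Numerically: ≈ 0.3143.
(Since a = 10 > μ = 3.1429, the bound 11/35 is < 1 and informative.)

P[X ≥ 10] ≤ 11/35 ≈ 0.3143.


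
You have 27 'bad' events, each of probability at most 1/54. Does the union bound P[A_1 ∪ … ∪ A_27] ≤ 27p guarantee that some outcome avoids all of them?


Union bound: P[∪_{i=1}^{27} A_i] ≤ Σ_i P[A_i] ≤ 27·p = 27·(1/54) = 1/2.
Numerically: 1/2 ≈ 0.5000.
Is 1/2 < 1? YES.
Since P[∪ A_i] ≤ 1/2 < 1, the complement has P[∩ A_i^c] ≥ 1 − 1/2 = 1/2 > 0, so some outcome avoids every A_i.

27·p = 1/2 ≈ 0.5000; existence CERTIFIED by the union bound.


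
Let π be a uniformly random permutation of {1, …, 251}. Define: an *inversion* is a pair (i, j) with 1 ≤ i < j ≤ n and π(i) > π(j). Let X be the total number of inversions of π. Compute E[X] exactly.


Write X = Σ X_I over the C(251, 2) = 31375 pairs i < j, with X_I the indicator of one inversion.
There are 31375 indicators.
For each fixed pair i < j, the values π(i) and π(j) are two distinct elements of {1, …, 251} in uniformly random order; by symmetry P[π(i) > π(j)] = 1/2.
By linearity: E[X] = 31375 · (1/2) = C(251, 2) · (1/2) = 31375/2 = 31375/2 ≈ 15687.500.

E[X] = 31375/2 = 15687.500.


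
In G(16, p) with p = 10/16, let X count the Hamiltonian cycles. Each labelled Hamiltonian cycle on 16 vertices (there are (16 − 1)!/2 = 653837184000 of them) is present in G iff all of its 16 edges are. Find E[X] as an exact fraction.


K_16 has (16 − 1)!/2 = 653837184000 labelled Hamiltonian cycles.
For each such Hamiltonian cycle H, let X_H = 1 if all 16 edges of H are present in G. Then P[X_H = 1] = p^{16} = (5/8)^{16} = 152587890625/281474976710656.
By linearity of expectation: E[X] = Σ_H E[X_H] = 653837184000 · p^{16} = 653837184000 · 152587890625/281474976710656 = 97429332733154296875/274877906944.
Numerically: E[X] ≈ 3.54446e+08.

E[X] = 653837184000 · (5/8)^{16} = 97429332733154296875/274877906944 ≈ 3.54446e+08.


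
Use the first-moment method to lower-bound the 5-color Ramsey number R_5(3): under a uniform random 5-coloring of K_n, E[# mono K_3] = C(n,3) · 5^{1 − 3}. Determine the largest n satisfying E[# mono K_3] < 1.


We need C(n, 3) · 5^{1 − 3} < 1, i.e. C(n, 3) < 5^{3 − 1} = 25.
Check values of n near the boundary:
  n = 3: C(3, 3) = 1; 1 < 25? YES
  n = 4: C(4, 3) = 4; 4 < 25? YES
  n = 5: C(5, 3) = 10; 10 < 25? YES
  n = 6: C(6, 3) = 20; 20 < 25? YES
  n = 7: C(7, 3) = 35; 35 < 25? NO
The largest n with C(n, 3) < 25 is n = 6 (where E[X] = 4/5 ≈ 0.8000000). Hence R_5(3) > 6, i.e. R_5(3) ≥ 7.

Largest n = 6; hence R_5(3) > 6.


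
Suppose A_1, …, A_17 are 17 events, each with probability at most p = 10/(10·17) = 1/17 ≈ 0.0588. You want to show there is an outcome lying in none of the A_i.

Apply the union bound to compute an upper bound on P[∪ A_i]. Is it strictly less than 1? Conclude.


Union bound: P[∪_{i=1}^{17} A_i] ≤ Σ_i P[A_i] ≤ 17·p = 17·(1/17) = 1.
Numerically: 1 ≈ 1.0000.
Is 1 < 1? NO.
Since the bound 1 is ≥ 1, the union bound is uninformative here; it does NOT by itself certify existence.

17·p = 1 ≈ 1.0000; existence NOT certified by the union bound.


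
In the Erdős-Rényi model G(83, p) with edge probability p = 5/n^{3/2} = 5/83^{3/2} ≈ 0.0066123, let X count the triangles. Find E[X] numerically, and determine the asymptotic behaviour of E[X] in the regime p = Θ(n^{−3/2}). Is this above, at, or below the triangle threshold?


Number of potential triangles: C(83, 3) = 91881.
Each occurs with probability p³ ≈ (0.0066123)³ ≈ 2.8910699e-07.
By linearity: E[X] = C(83, 3)·p³ ≈ 91881 · 2.8910699e-07 ≈ 0.02656.
Since α = 3/2 > 1, p = c/n^{3/2} = o(1/n) is below the triangle threshold p ~ 1/n. Asymptotically E[X] ~ (c³/6)·n^{3(1−α)} = (5³/6)·n^{-1.5} → 0, so by Markov's inequality G has no triangles w.h.p.

E[X] ≈ 0.02656; in regime p = Θ(1/n^{3/2}) E[X] tends to 0 (below the triangle threshold p ~ 1/n).


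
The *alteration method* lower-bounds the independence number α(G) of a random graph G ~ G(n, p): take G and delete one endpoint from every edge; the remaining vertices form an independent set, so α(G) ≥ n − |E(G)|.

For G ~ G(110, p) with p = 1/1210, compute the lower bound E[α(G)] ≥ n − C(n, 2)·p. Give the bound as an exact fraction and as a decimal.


E[|E(G)|] = C(110, 2)·p = 5995 · (1/1210) = 109/22.
E[α(G)] ≥ n − E[|E(G)|] = 110 − 109/22 = 2311/22.
Numerically: ≈ 105.045455.
(This is only a lower bound; the true E[α(G)] may be larger.)

E[α(G)] ≥ 2311/22 ≈ 105.045455.


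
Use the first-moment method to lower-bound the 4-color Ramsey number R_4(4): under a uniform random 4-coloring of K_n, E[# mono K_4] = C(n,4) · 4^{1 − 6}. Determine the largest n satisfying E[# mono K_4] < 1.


We need C(n, 4) · 4^{1 − 6} < 1, i.e. C(n, 4) < 4^{6 − 1} = 1024.
Check values of n near the boundary:
  n = 9: C(9, 4) = 126; 126 < 1024? YES
  n = 10: C(10, 4) = 210; 210 < 1024? YES
  n = 11: C(11, 4) = 330; 330 < 1024? YES
  n = 12: C(12, 4) = 495; 495 < 1024? YES
  n = 13: C(13, 4) = 715; 715 < 1024? YES
  n = 14: C(14, 4) = 1001; 1001 < 1024? YES
  n = 15: C(15, 4) = 1365; 1365 < 1024? NO
  n = 16: C(16, 4) = 1820; 1820 < 1024? NO
  n = 17: C(17, 4) = 2380; 2380 < 1024? NO
The largest n with C(n, 4) < 1024 is n = 14 (where E[X] = 1001/1024 ≈ 0.9775). Hence R_4(4) > 14, i.e. R_4(4) ≥ 15.

Largest n = 14; hence R_4(4) > 14.


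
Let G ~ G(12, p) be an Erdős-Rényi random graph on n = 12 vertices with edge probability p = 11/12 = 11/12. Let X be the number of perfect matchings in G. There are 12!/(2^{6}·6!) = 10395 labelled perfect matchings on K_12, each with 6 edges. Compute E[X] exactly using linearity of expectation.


K_12 has 12!/(2^{6}·6!) = 10395 labelled perfect matchings.
For each such perfect matching H, let X_H = 1 if all 6 edges of H are present in G. Then P[X_H = 1] = p^{6} = (11/12)^{6} = 1771561/2985984.
By linearity of expectation: E[X] = Σ_H E[X_H] = 10395 · p^{6} = 10395 · 1771561/2985984 = 682050985/110592.
Numerically: E[X] ≈ 6.17e+03.

E[X] = 10395 · (11/12)^{6} = 682050985/110592 ≈ 6.17e+03.


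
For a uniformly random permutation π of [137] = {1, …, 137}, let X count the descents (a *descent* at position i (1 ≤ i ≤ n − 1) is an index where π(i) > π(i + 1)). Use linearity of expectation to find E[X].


Write X = Σ X_I over i = 1, …, 136, with X_I the indicator of one descent.
There are 136 indicators.
For each fixed i, the pair (π(i), π(i+1)) is a uniformly random ordered pair of distinct values from {1, …, 137}; by symmetry P[π(i) > π(i+1)] = 1/2.
By linearity: E[X] = 136 · (1/2) = (137 − 1) · (1/2) = 68 ≈ 68.000000.

E[X] = 68 = 68.000000.


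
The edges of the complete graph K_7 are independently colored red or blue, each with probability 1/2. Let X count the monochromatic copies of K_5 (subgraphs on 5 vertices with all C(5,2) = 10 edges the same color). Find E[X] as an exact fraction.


Let X = Σ_S X_S over the C(7, 5) = 21 subsets S of size 5, where X_S = 1 if the K_5 on S is monochromatic.
For a fixed S, the K_5 on S has C(5, 2) = 10 edges. P[all 10 edges red] = (1/2)^10, and likewise for blue, so P[monochromatic] = 2·(1/2)^10 = 2^{1 − 10} = 1/512.
By linearity of expectation: E[X] = C(7, 5) · 2^{1 − 10} = 21 · 1/512 = 21/512.
Numerically: E[X] ≈ 0.041016.

E[X] = C(7,5)·2^(1−C(5,2)) = 21/512 ≈ 0.041016.


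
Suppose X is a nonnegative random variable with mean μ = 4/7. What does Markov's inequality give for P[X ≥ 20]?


μ = E[X] = 4/7, a = 20.
Markov: P[X ≥ 20] ≤ μ/a = (4/7)/20 = 1/35.
Numerically: ≈ 0.02857.
(Since a = 20 > μ = 0.57143, the bound 1/35 is < 1 and informative.)

P[X ≥ 20] ≤ 1/35 ≈ 0.02857.


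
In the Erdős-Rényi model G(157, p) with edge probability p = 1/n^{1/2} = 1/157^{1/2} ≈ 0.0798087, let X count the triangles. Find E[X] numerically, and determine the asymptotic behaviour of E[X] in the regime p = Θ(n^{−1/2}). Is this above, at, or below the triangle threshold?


Number of potential triangles: C(157, 3) = 632710.
Each occurs with probability p³ ≈ (0.0798087)³ ≈ 5.08335595e-04.
By linearity: E[X] = C(157, 3)·p³ ≈ 632710 · 5.08335595e-04 ≈ 321.629014.
Since α = 1/2 < 1, p = c/n^{1/2} ≫ 1/n is above the triangle threshold p ~ 1/n. Asymptotically E[X] ~ (c³/6)·n^{3(1−α)} = (1³/6)·n^{1.5} → ∞; triangles are abundant w.h.p.

E[X] ≈ 321.629014; in regime p = Θ(1/n^{1/2}) E[X] diverges (above the triangle threshold p ~ 1/n).


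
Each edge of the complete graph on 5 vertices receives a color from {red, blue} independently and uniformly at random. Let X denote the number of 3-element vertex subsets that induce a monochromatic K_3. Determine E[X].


Let X = Σ_S X_S over the C(5, 3) = 10 subsets S of size 3, where X_S = 1 if the K_3 on S is monochromatic.
For a fixed S, the K_3 on S has C(3, 2) = 3 edges. P[all 3 edges red] = (1/2)^3, and likewise for blue, so P[monochromatic] = 2·(1/2)^3 = 2^{1 − 3} = 1/4.
By linearity of expectation: E[X] = C(5, 3) · 2^{1 − 3} = 10 · 1/4 = 5/2.
Numerically: E[X] ≈ 2.50000.

E[X] = C(5,3)·2^(1−C(3,2)) = 5/2 ≈ 2.50000.


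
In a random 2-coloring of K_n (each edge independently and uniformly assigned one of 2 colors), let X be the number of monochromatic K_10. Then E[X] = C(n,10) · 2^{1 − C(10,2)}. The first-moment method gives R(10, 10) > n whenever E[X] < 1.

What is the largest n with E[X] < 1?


We need C(n, 10) · 2^{1 − 45} < 1, i.e. C(n, 10) < 2^{45 − 1} = 17592186044416.
Check values of n near the boundary:
  n = 96: C(96, 10) = 11279926456656; 11279926456656 < 17592186044416? YES
  n = 97: C(97, 10) = 12576469727536; 12576469727536 < 17592186044416? YES
  n = 98: C(98, 10) = 14005614014756; 14005614014756 < 17592186044416? YES
  n = 99: C(99, 10) = 15579278510796; 15579278510796 < 17592186044416? YES
  n = 100: C(100, 10) = 17310309456440; 17310309456440 < 17592186044416? YES
  n = 101: C(101, 10) = 19212541264840; 19212541264840 < 17592186044416? NO
The largest n with C(n, 10) < 17592186044416 is n = 100 (where E[X] = 2163788682055/2199023255552 ≈ 0.9839772). Hence R(10, 10) > 100, i.e. R(10, 10) ≥ 101.

Largest n = 100; hence R(10, 10) > 100.


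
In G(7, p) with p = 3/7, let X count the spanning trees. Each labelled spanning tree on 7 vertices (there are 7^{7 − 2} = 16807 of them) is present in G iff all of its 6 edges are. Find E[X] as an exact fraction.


K_7 has 7^{7 − 2} = 16807 labelled spanning trees.
For each such spanning tree H, let X_H = 1 if all 6 edges of H are present in G. Then P[X_H = 1] = p^{6} = (3/7)^{6} = 729/117649.
By linearity: E[X] = Σ_H E[X_H] = 16807 · p^{6} = 16807 · 729/117649 = 729/7.
Numerically: E[X] ≈ 104.

E[X] = 16807 · (3/7)^{6} = 729/7 ≈ 104.


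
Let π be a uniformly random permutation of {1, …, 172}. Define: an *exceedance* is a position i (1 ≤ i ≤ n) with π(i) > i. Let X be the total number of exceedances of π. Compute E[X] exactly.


Write X = Σ_{i=1}^{172} X_i, where X_i = 1_{π(i) > i}.
For each fixed i, π(i) is uniform over {1, …, 172} (marginal of a uniform permutation), so P[π(i) > i] = (n − i)/n. Summing: Σ_{i=1}^{172} (n − i)/n = (0 + 1 + … + 171)/172 = 172(172 − 1)/(2·172) = (172 − 1)/2.
Hence E[X] = Σ_{i=1}^{172} (172 − i)/172 = 171/2 ≈ 85.50000.

E[X] = 171/2 = 85.50000.


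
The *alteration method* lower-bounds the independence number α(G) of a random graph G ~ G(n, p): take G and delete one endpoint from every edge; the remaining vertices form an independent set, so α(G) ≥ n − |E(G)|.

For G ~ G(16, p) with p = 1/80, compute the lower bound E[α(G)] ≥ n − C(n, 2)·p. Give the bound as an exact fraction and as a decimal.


E[|E(G)|] = C(16, 2)·p = 120 · (1/80) = 3/2.
E[α(G)] ≥ n − E[|E(G)|] = 16 − 3/2 = 29/2.
Numerically: ≈ 14.5000.
(This is only a lower bound; the true E[α(G)] may be larger.)

E[α(G)] ≥ 29/2 ≈ 14.5000.


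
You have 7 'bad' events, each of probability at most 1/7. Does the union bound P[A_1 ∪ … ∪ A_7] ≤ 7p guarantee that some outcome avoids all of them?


Union bound: P[∪_{i=1}^{7} A_i] ≤ Σ_i P[A_i] ≤ 7·p = 7·(1/7) = 1.
Numerically: 1 ≈ 1.000000.
Is 1 < 1? NO.
Since the bound 1 is ≥ 1, the union bound is uninformative here; it does NOT by itself certify existence.

7·p = 1 ≈ 1.000000; existence NOT certified by the union bound.


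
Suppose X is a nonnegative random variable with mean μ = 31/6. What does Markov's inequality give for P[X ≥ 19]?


μ = E[X] = 31/6, a = 19.
Markov: P[X ≥ 19] ≤ μ/a = (31/6)/19 = 31/114.
Numerically: ≈ 0.271930.
(Since a = 19 > μ = 5.166667, the bound 31/114 is < 1 and informative.)

P[X ≥ 19] ≤ 31/114 ≈ 0.271930.


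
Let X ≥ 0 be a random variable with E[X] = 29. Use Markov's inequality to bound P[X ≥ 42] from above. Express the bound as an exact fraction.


μ = E[X] = 29, a = 42.
Markov: P[X ≥ 42] ≤ μ/a = (29)/42 = 29/42.
Numerically: ≈ 0.69048.
(Since a = 42 > μ = 29.00000, the bound 29/42 is < 1 and informative.)

P[X ≥ 42] ≤ 29/42 ≈ 0.69048.


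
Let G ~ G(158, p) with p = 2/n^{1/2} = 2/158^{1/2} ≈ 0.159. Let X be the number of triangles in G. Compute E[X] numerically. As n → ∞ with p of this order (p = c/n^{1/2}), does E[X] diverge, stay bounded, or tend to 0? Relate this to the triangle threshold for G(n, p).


Number of potential triangles: C(158, 3) = 644956.
Each occurs with probability p³ ≈ (0.159)³ ≈ 4.02814e-03.
By linearity: E[X] = C(158, 3)·p³ ≈ 644956 · 4.02814e-03 ≈ 2597.972.
Since α = 1/2 < 1, p = c/n^{1/2} ≫ 1/n is above the triangle threshold p ~ 1/n. Asymptotically E[X] ~ (c³/6)·n^{3(1−α)} = (2³/6)·n^{1.5} → ∞; triangles are abundant w.h.p.

E[X] ≈ 2597.972; in regime p = Θ(1/n^{1/2}) E[X] diverges (above the triangle threshold p ~ 1/n).


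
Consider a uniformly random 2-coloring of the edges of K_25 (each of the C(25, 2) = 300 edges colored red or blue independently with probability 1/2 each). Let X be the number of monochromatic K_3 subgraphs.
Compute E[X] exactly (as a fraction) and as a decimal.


Let X = Σ_S X_S over the C(25, 3) = 2300 subsets S of size 3, where X_S = 1 if the K_3 on S is monochromatic.
For a fixed S, the K_3 on S has C(3, 2) = 3 edges. P[all 3 edges red] = (1/2)^3, and likewise for blue, so P[monochromatic] = 2·(1/2)^3 = 2^{1 − 3} = 1/4.
Summing: E[X] = C(25, 3) · 2^{1 − 3} = 2300 · 1/4 = 575.
Numerically: E[X] ≈ 575.000000.

E[X] = C(25,3)·2^(1−C(3,2)) = 575 ≈ 575.000000.


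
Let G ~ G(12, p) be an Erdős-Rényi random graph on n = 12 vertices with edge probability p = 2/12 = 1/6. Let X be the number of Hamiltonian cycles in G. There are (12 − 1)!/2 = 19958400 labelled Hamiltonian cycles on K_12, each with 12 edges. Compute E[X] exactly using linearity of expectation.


K_12 has (12 − 1)!/2 = 19958400 labelled Hamiltonian cycles.
For each such Hamiltonian cycle H, let X_H = 1 if all 12 edges of H are present in G. Then P[X_H = 1] = p^{12} = (1/6)^{12} = 1/2176782336.
By linearity: E[X] = Σ_H E[X_H] = 19958400 · p^{12} = 19958400 · 1/2176782336 = 1925/209952.
Numerically: E[X] ≈ 0.00917.

E[X] = 19958400 · (1/6)^{12} = 1925/209952 ≈ 0.00917.


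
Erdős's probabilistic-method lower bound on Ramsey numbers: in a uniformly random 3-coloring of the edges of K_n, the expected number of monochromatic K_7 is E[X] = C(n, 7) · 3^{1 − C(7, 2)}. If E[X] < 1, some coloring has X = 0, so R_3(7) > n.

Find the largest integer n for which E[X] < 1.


We need C(n, 7) · 3^{1 − 21} < 1, i.e. C(n, 7) < 3^{21 − 1} = 3486784401.
Check values of n near the boundary:
  n = 76: C(76, 7) = 2186189400; 2186189400 < 3486784401? YES
  n = 77: C(77, 7) = 2404808340; 2404808340 < 3486784401? YES
  n = 78: C(78, 7) = 2641902120; 2641902120 < 3486784401? YES
  n = 79: C(79, 7) = 2898753715; 2898753715 < 3486784401? YES
  n = 80: C(80, 7) = 3176716400; 3176716400 < 3486784401? YES
  n = 81: C(81, 7) = 3477216600; 3477216600 < 3486784401? YES
  n = 82: C(82, 7) = 3801756816; 3801756816 < 3486784401? NO
  n = 83: C(83, 7) = 4151918628; 4151918628 < 3486784401? NO
  n = 84: C(84, 7) = 4529365776; 4529365776 < 3486784401? NO
The largest n with C(n, 7) < 3486784401 is n = 81 (where E[X] = 42928600/43046721 ≈ 0.9973). Hence R_3(7) > 81, i.e. R_3(7) ≥ 82.

Largest n = 81; hence R_3(7) > 81.


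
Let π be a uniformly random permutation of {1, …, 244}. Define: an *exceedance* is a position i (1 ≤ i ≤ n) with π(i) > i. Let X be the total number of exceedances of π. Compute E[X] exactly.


Write X = Σ_{i=1}^{244} X_i, where X_i = 1_{π(i) > i}.
For each fixed i, π(i) is uniform over {1, …, 244} (marginal of a uniform permutation), so P[π(i) > i] = (n − i)/n. Summing: Σ_{i=1}^{244} (n − i)/n = (0 + 1 + … + 243)/244 = 244(244 − 1)/(2·244) = (244 − 1)/2.
Hence E[X] = Σ_{i=1}^{244} (244 − i)/244 = 243/2 ≈ 121.5000.

E[X] = 243/2 = 121.5000.


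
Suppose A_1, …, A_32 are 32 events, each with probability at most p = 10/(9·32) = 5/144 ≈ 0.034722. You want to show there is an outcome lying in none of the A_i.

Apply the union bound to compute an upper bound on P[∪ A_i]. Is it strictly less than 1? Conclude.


Union bound: P[∪_{i=1}^{32} A_i] ≤ Σ_i P[A_i] ≤ 32·p = 32·(5/144) = 10/9.
Numerically: 10/9 ≈ 1.111111.
Is 10/9 < 1? NO.
Since the bound 10/9 is ≥ 1, the union bound is uninformative here; it does NOT by itself certify existence.

32·p = 10/9 ≈ 1.111111; existence NOT certified by the union bound.


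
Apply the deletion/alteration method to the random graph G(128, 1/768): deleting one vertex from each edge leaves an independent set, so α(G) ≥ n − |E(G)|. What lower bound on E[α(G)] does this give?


E[|E(G)|] = C(128, 2)·p = 8128 · (1/768) = 127/12.
E[α(G)] ≥ n − E[|E(G)|] = 128 − 127/12 = 1409/12.
Numerically: ≈ 117.416667.
(This is only a lower bound; the true E[α(G)] may be larger.)

E[α(G)] ≥ 1409/12 ≈ 117.416667.


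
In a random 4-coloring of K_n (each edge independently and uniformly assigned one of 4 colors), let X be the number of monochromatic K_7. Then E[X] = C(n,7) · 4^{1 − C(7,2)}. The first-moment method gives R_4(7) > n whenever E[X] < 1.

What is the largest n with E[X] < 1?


We need C(n, 7) · 4^{1 − 21} < 1, i.e. C(n, 7) < 4^{21 − 1} = 1099511627776.
Check values of n near the boundary:
  n = 177: C(177, 7) = 957664425960; 957664425960 < 1099511627776? YES
  n = 178: C(178, 7) = 996867063280; 996867063280 < 1099511627776? YES
  n = 179: C(179, 7) = 1037437234460; 1037437234460 < 1099511627776? YES
  n = 180: C(180, 7) = 1079414463600; 1079414463600 < 1099511627776? YES
  n = 181: C(181, 7) = 1122839183400; 1122839183400 < 1099511627776? NO
The largest n with C(n, 7) < 1099511627776 is n = 180 (where E[X] = 67463403975/68719476736 ≈ 0.9817217). Hence R_4(7) > 180, i.e. R_4(7) ≥ 181.

Largest n = 180; hence R_4(7) > 180.


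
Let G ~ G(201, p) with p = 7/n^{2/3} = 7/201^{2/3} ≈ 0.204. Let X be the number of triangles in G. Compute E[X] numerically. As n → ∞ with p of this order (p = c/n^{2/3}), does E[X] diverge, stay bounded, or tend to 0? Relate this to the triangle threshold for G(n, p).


Number of potential triangles: C(201, 3) = 1333300.
Each occurs with probability p³ ≈ (0.204)³ ≈ 8.48989e-03.
By linearity: E[X] = C(201, 3)·p³ ≈ 1333300 · 8.48989e-03 ≈ 11319.569.
Since α = 2/3 < 1, p = c/n^{2/3} ≫ 1/n is above the triangle threshold p ~ 1/n. Asymptotically E[X] ~ (c³/6)·n^{3(1−α)} = (7³/6)·n^{1} → ∞; triangles are abundant w.h.p.

E[X] ≈ 11319.569; in regime p = Θ(1/n^{2/3}) E[X] diverges (above the triangle threshold p ~ 1/n).


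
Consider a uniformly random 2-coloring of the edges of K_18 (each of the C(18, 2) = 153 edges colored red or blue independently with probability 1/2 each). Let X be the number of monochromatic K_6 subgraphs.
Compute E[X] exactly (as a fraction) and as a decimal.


Let X = Σ_S X_S over the C(18, 6) = 18564 subsets S of size 6, where X_S = 1 if the K_6 on S is monochromatic.
For a fixed S, the K_6 on S has C(6, 2) = 15 edges. P[all 15 edges red] = (1/2)^15, and likewise for blue, so P[monochromatic] = 2·(1/2)^15 = 2^{1 − 15} = 1/16384.
By linearity of expectation: E[X] = C(18, 6) · 2^{1 − 15} = 18564 · 1/16384 = 4641/4096.
Numerically: E[X] ≈ 1.133.

E[X] = C(18,6)·2^(1−C(6,2)) = 4641/4096 ≈ 1.133.


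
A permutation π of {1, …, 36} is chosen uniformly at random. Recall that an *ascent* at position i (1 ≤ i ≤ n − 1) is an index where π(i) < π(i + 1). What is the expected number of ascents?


Write X = Σ X_I over i = 1, …, 35, with X_I the indicator of one ascent.
There are 35 indicators.
For each fixed i, the pair (π(i), π(i+1)) is a uniformly random ordered pair of distinct values from {1, …, 36}; by symmetry P[π(i) < π(i+1)] = 1/2.
By linearity: E[X] = 35 · (1/2) = (36 − 1) · (1/2) = 35/2 ≈ 17.500000.

E[X] = 35/2 = 17.500000.


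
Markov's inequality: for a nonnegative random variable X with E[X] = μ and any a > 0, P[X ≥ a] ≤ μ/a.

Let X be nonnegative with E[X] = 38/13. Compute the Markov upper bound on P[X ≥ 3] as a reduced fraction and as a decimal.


μ = E[X] = 38/13, a = 3.
Markov: P[X ≥ 3] ≤ μ/a = (38/13)/3 = 38/39.
Numerically: ≈ 0.97436.
(Since a = 3 > μ = 2.92308, the bound 38/39 is < 1 and informative.)

P[X ≥ 3] ≤ 38/39 ≈ 0.97436.


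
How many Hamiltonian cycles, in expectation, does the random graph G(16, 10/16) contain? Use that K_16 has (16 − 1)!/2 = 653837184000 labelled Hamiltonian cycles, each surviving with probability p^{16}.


K_16 has (16 − 1)!/2 = 653837184000 labelled Hamiltonian cycles.
For each such Hamiltonian cycle H, let X_H = 1 if all 16 edges of H are present in G. Then P[X_H = 1] = p^{16} = (5/8)^{16} = 152587890625/281474976710656.
Summing the indicators: E[X] = Σ_H E[X_H] = 653837184000 · p^{16} = 653837184000 · 152587890625/281474976710656 = 97429332733154296875/274877906944.
Numerically: E[X] ≈ 3.54e+08.

E[X] = 653837184000 · (5/8)^{16} = 97429332733154296875/274877906944 ≈ 3.54e+08.
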